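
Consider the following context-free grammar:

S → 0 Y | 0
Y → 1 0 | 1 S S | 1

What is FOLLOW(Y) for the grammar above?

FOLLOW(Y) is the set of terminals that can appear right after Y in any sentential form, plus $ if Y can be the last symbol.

We compute FOLLOW(Y) using the standard algorithm.
FOLLOW(S) starts with {$}.
FIRST(S) = {0}
FIRST(Y) = {1}
FOLLOW(S) = {$, 0}
FOLLOW(Y) = {$, 0}
Therefore, FOLLOW(Y) = {$, 0}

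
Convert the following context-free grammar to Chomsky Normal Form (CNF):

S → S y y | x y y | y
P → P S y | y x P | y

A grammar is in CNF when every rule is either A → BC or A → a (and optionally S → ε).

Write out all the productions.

TY → y; TX → x; S → y; P → y; S → S X0; X0 → TY TY; S → TX X1; X1 → TY TY; P → P X2; X2 → S TY; P → TY X3; X3 → TX P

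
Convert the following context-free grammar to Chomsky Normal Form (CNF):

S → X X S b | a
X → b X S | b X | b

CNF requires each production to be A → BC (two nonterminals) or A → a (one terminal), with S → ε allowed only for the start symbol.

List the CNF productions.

TB → b; S → a; X → b; S → X X0; X0 → X X1; X1 → S TB; X → TB X2; X2 → X S; X → TB X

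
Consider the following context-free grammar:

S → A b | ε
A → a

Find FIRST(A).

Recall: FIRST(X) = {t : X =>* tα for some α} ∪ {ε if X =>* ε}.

We compute FIRST(A) using the standard algorithm.
FIRST(A) = {a}
FIRST(S) = {a, ε}
Therefore, FIRST(A) = {a}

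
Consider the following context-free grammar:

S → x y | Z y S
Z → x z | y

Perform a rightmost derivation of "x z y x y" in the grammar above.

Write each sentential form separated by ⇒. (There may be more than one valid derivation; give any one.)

S ⇒ Z y S ⇒ Z y x y ⇒ x z y x y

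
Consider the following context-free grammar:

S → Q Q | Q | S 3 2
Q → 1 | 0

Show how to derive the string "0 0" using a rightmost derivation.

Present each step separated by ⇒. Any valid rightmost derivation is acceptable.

S ⇒ Q Q ⇒ Q 0 ⇒ 0 0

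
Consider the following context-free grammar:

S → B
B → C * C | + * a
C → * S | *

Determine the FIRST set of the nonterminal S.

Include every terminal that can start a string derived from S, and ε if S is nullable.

We compute FIRST(S) using the standard algorithm.
FIRST(B) = {*, +}
FIRST(C) = {*}
FIRST(S) = {*, +}
Therefore, FIRST(S) = {*, +}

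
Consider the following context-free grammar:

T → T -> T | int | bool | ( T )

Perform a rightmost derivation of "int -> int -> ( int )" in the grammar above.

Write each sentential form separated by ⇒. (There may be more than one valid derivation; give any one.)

T ⇒ T -> T ⇒ T -> T -> T ⇒ T -> T -> ( T ) ⇒ T -> T -> ( int ) ⇒ T -> int -> ( int ) ⇒ int -> int -> ( int )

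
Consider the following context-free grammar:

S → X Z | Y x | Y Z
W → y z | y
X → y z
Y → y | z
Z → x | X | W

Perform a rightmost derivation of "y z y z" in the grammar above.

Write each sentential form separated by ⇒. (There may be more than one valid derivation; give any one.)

S ⇒ X Z ⇒ X X ⇒ X y z ⇒ y z y z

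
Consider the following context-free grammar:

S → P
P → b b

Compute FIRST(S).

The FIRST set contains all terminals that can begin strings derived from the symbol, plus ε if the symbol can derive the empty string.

We compute FIRST(S) using the standard algorithm.
FIRST(P) = {b}
FIRST(S) = {b}
Therefore, FIRST(S) = {b}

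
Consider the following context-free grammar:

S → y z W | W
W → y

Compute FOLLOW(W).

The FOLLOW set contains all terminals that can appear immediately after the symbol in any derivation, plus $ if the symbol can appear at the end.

We compute FOLLOW(W) using the standard algorithm.
FOLLOW(S) starts with {$}.
FIRST(S) = {y}
FIRST(W) = {y}
FOLLOW(S) = {$}
FOLLOW(W) = {$}
Therefore, FOLLOW(W) = {$}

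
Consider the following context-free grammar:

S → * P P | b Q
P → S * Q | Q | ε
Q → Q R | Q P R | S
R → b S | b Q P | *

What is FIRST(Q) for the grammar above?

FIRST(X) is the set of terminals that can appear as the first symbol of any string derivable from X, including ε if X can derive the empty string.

We compute FIRST(Q) using the standard algorithm.
FIRST(P) = {*, b, ε}
FIRST(Q) = {*, b}
FIRST(R) = {*, b}
FIRST(S) = {*, b}
Therefore, FIRST(Q) = {*, b}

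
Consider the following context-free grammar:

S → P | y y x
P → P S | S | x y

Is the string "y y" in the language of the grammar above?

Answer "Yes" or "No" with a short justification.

No - no valid derivation exists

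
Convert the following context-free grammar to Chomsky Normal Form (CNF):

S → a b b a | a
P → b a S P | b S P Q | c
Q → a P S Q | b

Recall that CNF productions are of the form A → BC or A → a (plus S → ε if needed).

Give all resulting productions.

TA → a; TB → b; S → a; P → c; Q → b; S → TA X0; X0 → TB X1; X1 → TB TA; P → TB X2; X2 → TA X3; X3 → S P; P → TB X4; X4 → S X5; X5 → P Q; Q → TA X6; X6 → P X7; X7 → S Q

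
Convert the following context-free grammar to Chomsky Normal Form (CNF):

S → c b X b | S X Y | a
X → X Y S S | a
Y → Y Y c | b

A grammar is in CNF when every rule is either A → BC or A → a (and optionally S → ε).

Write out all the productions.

TC → c; TB → b; S → a; X → a; Y → b; S → TC X0; X0 → TB X1; X1 → X TB; S → S X2; X2 → X Y; X → X X3; X3 → Y X4; X4 → S S; Y → Y X5; X5 → Y TC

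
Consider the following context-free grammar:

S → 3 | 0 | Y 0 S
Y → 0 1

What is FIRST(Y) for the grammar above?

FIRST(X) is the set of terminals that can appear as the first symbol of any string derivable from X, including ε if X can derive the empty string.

We compute FIRST(Y) using the standard algorithm.
FIRST(S) = {0, 3}
FIRST(Y) = {0}
Therefore, FIRST(Y) = {0}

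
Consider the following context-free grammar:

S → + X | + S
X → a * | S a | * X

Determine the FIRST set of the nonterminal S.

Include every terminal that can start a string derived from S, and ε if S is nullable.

We compute FIRST(S) using the standard algorithm.
FIRST(S) = {+}
FIRST(X) = {*, +, a}
Therefore, FIRST(S) = {+}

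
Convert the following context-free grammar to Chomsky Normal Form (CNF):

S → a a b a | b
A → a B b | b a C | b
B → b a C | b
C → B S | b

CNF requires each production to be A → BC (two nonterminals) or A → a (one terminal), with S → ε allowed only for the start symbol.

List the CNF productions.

TA → a; TB → b; S → b; A → b; B → b; C → b; S → TA X0; X0 → TA X1; X1 → TB TA; A → TA X2; X2 → B TB; A → TB X3; X3 → TA C; B → TB X4; X4 → TA C; C → B S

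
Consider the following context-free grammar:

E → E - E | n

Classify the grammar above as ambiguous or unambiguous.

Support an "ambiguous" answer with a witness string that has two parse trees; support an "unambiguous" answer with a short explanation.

Ambiguous - the string 'n - n - n - n - n' has two distinct parse trees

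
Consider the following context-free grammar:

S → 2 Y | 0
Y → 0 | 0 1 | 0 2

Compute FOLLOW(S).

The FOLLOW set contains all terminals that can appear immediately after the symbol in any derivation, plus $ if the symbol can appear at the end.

We compute FOLLOW(S) using the standard algorithm.
FOLLOW(S) starts with {$}.
FIRST(S) = {0, 2}
FIRST(Y) = {0}
FOLLOW(S) = {$}
FOLLOW(Y) = {$}
Therefore, FOLLOW(S) = {$}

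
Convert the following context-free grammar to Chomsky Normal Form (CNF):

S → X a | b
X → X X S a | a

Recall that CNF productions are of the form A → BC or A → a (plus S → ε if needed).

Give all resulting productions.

TA → a; S → b; X → a; S → X TA; X → X X0; X0 → X X1; X1 → S TA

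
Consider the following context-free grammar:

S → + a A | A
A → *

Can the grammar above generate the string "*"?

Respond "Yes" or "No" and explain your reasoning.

Yes - a valid derivation exists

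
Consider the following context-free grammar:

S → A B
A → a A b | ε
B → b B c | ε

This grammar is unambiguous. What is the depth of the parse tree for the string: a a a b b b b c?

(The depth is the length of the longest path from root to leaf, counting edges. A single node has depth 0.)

5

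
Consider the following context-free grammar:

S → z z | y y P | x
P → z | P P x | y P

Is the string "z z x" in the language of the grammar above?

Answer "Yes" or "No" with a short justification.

No - no valid derivation exists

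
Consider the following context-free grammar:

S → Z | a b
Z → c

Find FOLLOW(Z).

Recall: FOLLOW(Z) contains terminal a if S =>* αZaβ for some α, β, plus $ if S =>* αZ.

We compute FOLLOW(Z) using the standard algorithm.
FOLLOW(S) starts with {$}.
FIRST(S) = {a, c}
FIRST(Z) = {c}
FOLLOW(S) = {$}
FOLLOW(Z) = {$}
Therefore, FOLLOW(Z) = {$}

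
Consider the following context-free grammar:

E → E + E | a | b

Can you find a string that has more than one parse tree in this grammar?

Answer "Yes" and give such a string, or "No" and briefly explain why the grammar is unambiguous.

Yes - the string 'a + a + a + a' has two distinct parse trees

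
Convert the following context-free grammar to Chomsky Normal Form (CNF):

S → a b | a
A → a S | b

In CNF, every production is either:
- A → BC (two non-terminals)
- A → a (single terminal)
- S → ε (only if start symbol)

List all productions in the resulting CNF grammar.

TA → a; TB → b; S → a; A → b; S → TA TB; A → TA S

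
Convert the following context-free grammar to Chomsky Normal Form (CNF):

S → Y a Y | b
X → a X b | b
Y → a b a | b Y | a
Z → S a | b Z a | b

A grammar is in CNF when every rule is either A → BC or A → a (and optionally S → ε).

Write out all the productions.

TA → a; S → b; TB → b; X → b; Y → a; Z → b; S → Y X0; X0 → TA Y; X → TA X1; X1 → X TB; Y → TA X2; X2 → TB TA; Y → TB Y; Z → S TA; Z → TB X3; X3 → Z TA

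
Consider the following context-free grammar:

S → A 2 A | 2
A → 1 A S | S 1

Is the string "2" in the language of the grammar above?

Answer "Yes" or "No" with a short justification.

Yes - a valid derivation exists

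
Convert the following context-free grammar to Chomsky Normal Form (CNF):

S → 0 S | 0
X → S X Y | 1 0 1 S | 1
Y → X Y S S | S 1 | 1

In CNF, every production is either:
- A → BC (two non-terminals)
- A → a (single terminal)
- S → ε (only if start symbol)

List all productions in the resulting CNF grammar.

T0 → 0; S → 0; T1 → 1; X → 1; Y → 1; S → T0 S; X → S X0; X0 → X Y; X → T1 X1; X1 → T0 X2; X2 → T1 S; Y → X X3; X3 → Y X4; X4 → S S; Y → S T1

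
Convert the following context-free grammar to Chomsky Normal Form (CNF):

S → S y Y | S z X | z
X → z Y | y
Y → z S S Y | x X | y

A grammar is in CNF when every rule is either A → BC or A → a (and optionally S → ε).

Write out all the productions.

TY → y; TZ → z; S → z; X → y; TX → x; Y → y; S → S X0; X0 → TY Y; S → S X1; X1 → TZ X; X → TZ Y; Y → TZ X2; X2 → S X3; X3 → S Y; Y → TX X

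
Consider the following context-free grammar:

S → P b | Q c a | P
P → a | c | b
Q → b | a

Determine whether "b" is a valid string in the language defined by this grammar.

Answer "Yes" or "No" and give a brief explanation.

Yes - a valid derivation exists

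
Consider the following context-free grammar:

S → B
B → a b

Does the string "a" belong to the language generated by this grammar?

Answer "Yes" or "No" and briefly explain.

No - no valid derivation exists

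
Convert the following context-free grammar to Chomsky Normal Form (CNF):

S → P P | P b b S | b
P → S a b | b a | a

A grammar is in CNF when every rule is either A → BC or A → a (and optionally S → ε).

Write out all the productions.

TB → b; S → b; TA → a; P → a; S → P P; S → P X0; X0 → TB X1; X1 → TB S; P → S X2; X2 → TA TB; P → TB TA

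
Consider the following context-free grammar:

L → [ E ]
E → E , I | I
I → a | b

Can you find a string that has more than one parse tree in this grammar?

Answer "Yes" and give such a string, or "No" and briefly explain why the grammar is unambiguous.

No - the grammar is unambiguous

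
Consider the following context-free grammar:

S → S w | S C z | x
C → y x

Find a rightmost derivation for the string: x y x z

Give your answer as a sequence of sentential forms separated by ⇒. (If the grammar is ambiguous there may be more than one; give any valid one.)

S ⇒ S C z ⇒ S y x z ⇒ x y x z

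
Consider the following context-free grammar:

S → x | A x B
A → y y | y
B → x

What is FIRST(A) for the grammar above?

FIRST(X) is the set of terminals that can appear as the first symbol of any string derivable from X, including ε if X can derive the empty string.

We compute FIRST(A) using the standard algorithm.
FIRST(A) = {y}
FIRST(B) = {x}
FIRST(S) = {x, y}
Therefore, FIRST(A) = {y}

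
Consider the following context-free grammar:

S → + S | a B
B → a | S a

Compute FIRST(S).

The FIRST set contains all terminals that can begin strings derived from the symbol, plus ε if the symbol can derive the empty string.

We compute FIRST(S) using the standard algorithm.
FIRST(B) = {+, a}
FIRST(S) = {+, a}
Therefore, FIRST(S) = {+, a}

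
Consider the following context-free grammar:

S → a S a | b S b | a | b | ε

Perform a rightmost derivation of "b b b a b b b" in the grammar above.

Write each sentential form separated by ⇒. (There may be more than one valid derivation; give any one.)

S ⇒ b S b ⇒ b b S b b ⇒ b b b S b b b ⇒ b b b a b b b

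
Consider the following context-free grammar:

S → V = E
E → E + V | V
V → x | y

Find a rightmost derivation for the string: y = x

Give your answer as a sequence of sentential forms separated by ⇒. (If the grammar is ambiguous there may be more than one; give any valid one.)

S ⇒ V = E ⇒ V = V ⇒ V = x ⇒ y = x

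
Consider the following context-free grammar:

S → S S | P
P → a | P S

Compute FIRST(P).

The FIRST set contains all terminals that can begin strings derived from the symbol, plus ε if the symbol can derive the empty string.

We compute FIRST(P) using the standard algorithm.
FIRST(P) = {a}
FIRST(S) = {a}
Therefore, FIRST(P) = {a}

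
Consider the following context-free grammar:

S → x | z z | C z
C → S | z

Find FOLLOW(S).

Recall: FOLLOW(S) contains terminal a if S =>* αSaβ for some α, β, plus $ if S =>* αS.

We compute FOLLOW(S) using the standard algorithm.
FOLLOW(S) starts with {$}.
FIRST(C) = {x, z}
FIRST(S) = {x, z}
FOLLOW(C) = {z}
FOLLOW(S) = {$, z}
Therefore, FOLLOW(S) = {$, z}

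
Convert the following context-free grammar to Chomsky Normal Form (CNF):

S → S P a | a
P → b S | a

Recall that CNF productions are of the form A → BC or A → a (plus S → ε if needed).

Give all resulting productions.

TA → a; S → a; TB → b; P → a; S → S X0; X0 → P TA; P → TB S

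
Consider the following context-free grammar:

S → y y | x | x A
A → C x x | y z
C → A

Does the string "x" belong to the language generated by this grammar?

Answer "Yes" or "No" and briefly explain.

Yes - a valid derivation exists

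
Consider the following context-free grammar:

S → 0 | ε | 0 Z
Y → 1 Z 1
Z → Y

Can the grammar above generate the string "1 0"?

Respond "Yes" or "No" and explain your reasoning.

No - no valid derivation exists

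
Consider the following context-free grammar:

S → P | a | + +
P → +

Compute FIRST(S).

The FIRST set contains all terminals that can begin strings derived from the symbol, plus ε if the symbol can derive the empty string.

We compute FIRST(S) using the standard algorithm.
FIRST(P) = {+}
FIRST(S) = {+, a}
Therefore, FIRST(S) = {+, a}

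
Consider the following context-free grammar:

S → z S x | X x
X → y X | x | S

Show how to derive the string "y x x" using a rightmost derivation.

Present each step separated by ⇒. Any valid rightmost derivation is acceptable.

S ⇒ X x ⇒ y X x ⇒ y x x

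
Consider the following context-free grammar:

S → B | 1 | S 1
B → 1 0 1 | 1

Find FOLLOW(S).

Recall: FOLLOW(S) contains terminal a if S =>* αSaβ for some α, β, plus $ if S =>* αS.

We compute FOLLOW(S) using the standard algorithm.
FOLLOW(S) starts with {$}.
FIRST(B) = {1}
FIRST(S) = {1}
FOLLOW(B) = {$, 1}
FOLLOW(S) = {$, 1}
Therefore, FOLLOW(S) = {$, 1}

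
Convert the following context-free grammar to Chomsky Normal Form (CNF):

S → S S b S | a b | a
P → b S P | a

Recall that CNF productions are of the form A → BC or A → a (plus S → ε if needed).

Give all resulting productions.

TB → b; TA → a; S → a; P → a; S → S X0; X0 → S X1; X1 → TB S; S → TA TB; P → TB X2; X2 → S P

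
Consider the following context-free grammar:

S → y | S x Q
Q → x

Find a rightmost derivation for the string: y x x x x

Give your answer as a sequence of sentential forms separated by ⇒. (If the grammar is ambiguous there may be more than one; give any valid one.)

S ⇒ S x Q ⇒ S x x ⇒ S x Q x x ⇒ S x x x x ⇒ y x x x x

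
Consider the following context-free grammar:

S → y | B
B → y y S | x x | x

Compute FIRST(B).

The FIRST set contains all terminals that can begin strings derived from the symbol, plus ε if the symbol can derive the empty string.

We compute FIRST(B) using the standard algorithm.
FIRST(B) = {x, y}
FIRST(S) = {x, y}
Therefore, FIRST(B) = {x, y}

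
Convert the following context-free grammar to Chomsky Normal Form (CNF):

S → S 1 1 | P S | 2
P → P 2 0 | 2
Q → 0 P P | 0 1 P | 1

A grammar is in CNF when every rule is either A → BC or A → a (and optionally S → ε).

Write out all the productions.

T1 → 1; S → 2; T2 → 2; T0 → 0; P → 2; Q → 1; S → S X0; X0 → T1 T1; S → P S; P → P X1; X1 → T2 T0; Q → T0 X2; X2 → P P; Q → T0 X3; X3 → T1 P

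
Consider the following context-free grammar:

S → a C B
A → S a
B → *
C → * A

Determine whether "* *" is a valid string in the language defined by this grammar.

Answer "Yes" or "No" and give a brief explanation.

No - no valid derivation exists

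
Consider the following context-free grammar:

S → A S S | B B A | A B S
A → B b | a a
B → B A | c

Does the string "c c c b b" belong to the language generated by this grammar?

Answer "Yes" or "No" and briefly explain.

No - no valid derivation exists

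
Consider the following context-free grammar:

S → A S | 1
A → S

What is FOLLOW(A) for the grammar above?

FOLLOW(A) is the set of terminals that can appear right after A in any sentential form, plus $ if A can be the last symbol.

We compute FOLLOW(A) using the standard algorithm.
FOLLOW(S) starts with {$}.
FIRST(A) = {1}
FIRST(S) = {1}
FOLLOW(A) = {1}
FOLLOW(S) = {$, 1}
Therefore, FOLLOW(A) = {1}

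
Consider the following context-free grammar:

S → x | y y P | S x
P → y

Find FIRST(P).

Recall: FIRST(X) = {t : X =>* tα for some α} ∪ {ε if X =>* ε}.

We compute FIRST(P) using the standard algorithm.
FIRST(P) = {y}
FIRST(S) = {x, y}
Therefore, FIRST(P) = {y}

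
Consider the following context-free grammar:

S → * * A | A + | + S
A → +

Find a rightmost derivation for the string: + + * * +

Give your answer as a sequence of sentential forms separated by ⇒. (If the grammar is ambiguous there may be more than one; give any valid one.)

S ⇒ + S ⇒ + + S ⇒ + + * * A ⇒ + + * * +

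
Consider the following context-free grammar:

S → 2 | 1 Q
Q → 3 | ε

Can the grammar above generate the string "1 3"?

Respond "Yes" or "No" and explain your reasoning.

Yes - a valid derivation exists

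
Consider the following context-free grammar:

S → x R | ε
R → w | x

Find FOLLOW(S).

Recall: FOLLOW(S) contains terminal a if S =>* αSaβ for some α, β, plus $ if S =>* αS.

We compute FOLLOW(S) using the standard algorithm.
FOLLOW(S) starts with {$}.
FIRST(R) = {w, x}
FIRST(S) = {x, ε}
FOLLOW(R) = {$}
FOLLOW(S) = {$}
Therefore, FOLLOW(S) = {$}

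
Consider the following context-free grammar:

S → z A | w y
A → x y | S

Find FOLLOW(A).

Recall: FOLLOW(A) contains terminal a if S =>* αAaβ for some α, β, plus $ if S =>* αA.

We compute FOLLOW(A) using the standard algorithm.
FOLLOW(S) starts with {$}.
FIRST(A) = {w, x, z}
FIRST(S) = {w, z}
FOLLOW(A) = {$}
FOLLOW(S) = {$}
Therefore, FOLLOW(A) = {$}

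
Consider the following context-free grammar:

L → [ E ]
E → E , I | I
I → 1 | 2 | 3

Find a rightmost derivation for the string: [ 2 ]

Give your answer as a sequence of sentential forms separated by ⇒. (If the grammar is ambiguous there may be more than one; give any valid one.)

L ⇒ [ E ] ⇒ [ I ] ⇒ [ 2 ]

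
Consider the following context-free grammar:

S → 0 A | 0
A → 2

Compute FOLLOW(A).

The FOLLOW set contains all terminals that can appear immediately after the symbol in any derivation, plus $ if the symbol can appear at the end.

We compute FOLLOW(A) using the standard algorithm.
FOLLOW(S) starts with {$}.
FIRST(A) = {2}
FIRST(S) = {0}
FOLLOW(A) = {$}
FOLLOW(S) = {$}
Therefore, FOLLOW(A) = {$}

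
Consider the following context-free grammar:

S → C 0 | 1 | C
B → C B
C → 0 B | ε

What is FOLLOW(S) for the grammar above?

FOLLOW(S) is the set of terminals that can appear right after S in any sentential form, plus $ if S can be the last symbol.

We compute FOLLOW(S) using the standard algorithm.
FOLLOW(S) starts with {$}.
FIRST(B) = {0}
FIRST(C) = {0, ε}
FIRST(S) = {0, 1, ε}
FOLLOW(B) = {$, 0}
FOLLOW(C) = {$, 0}
FOLLOW(S) = {$}
Therefore, FOLLOW(S) = {$}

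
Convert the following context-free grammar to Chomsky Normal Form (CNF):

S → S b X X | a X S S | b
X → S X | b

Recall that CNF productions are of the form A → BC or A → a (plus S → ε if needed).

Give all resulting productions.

TB → b; TA → a; S → b; X → b; S → S X0; X0 → TB X1; X1 → X X; S → TA X2; X2 → X X3; X3 → S S; X → S X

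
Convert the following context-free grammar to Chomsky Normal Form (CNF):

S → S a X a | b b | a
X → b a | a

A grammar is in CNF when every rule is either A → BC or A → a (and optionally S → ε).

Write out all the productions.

TA → a; TB → b; S → a; X → a; S → S X0; X0 → TA X1; X1 → X TA; S → TB TB; X → TB TA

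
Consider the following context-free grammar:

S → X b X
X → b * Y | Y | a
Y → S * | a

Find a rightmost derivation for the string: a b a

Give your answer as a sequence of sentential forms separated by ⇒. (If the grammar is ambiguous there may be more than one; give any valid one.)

S ⇒ X b X ⇒ X b a ⇒ a b a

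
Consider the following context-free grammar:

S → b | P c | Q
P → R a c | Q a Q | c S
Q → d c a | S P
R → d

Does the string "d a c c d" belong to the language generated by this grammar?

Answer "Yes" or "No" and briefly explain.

No - no valid derivation exists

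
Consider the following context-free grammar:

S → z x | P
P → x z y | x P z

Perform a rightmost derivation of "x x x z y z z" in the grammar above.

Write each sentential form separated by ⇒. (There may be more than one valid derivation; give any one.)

S ⇒ P ⇒ x P z ⇒ x x P z z ⇒ x x x z y z z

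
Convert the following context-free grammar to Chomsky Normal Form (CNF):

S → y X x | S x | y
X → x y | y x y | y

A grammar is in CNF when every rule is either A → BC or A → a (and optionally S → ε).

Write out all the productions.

TY → y; TX → x; S → y; X → y; S → TY X0; X0 → X TX; S → S TX; X → TX TY; X → TY X1; X1 → TX TY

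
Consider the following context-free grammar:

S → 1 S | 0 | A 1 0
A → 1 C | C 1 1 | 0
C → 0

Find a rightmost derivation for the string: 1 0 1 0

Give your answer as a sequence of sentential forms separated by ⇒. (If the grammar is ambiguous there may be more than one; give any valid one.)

S ⇒ 1 S ⇒ 1 A 1 0 ⇒ 1 0 1 0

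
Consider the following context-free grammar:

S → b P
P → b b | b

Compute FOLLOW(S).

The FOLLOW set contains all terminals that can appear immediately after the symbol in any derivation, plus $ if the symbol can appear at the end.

We compute FOLLOW(S) using the standard algorithm.
FOLLOW(S) starts with {$}.
FIRST(P) = {b}
FIRST(S) = {b}
FOLLOW(P) = {$}
FOLLOW(S) = {$}
Therefore, FOLLOW(S) = {$}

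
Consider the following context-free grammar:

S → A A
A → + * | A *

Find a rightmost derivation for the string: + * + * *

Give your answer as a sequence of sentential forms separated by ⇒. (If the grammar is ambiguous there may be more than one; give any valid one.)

S ⇒ A A ⇒ A A * ⇒ A + * * ⇒ + * + * *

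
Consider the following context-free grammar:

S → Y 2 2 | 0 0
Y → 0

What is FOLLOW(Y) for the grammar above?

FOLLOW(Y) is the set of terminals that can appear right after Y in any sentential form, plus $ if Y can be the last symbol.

We compute FOLLOW(Y) using the standard algorithm.
FOLLOW(S) starts with {$}.
FIRST(S) = {0}
FIRST(Y) = {0}
FOLLOW(S) = {$}
FOLLOW(Y) = {2}
Therefore, FOLLOW(Y) = {2}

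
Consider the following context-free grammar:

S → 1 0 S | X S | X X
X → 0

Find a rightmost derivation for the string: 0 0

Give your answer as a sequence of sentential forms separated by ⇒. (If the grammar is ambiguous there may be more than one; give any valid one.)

S ⇒ X X ⇒ X 0 ⇒ 0 0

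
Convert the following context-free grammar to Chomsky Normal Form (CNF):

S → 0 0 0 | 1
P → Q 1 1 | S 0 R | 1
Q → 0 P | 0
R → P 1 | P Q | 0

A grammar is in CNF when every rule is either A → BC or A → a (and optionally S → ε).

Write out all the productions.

T0 → 0; S → 1; T1 → 1; P → 1; Q → 0; R → 0; S → T0 X0; X0 → T0 T0; P → Q X1; X1 → T1 T1; P → S X2; X2 → T0 R; Q → T0 P; R → P T1; R → P Q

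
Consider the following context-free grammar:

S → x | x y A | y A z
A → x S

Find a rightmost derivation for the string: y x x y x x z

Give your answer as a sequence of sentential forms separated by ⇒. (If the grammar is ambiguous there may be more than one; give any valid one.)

S ⇒ y A z ⇒ y x S z ⇒ y x x y A z ⇒ y x x y x S z ⇒ y x x y x x z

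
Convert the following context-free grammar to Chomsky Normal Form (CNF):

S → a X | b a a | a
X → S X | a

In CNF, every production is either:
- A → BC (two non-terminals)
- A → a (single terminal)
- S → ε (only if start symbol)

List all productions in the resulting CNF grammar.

TA → a; TB → b; S → a; X → a; S → TA X; S → TB X0; X0 → TA TA; X → S X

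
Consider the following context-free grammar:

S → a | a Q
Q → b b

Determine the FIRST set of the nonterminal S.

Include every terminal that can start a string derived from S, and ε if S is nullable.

We compute FIRST(S) using the standard algorithm.
FIRST(Q) = {b}
FIRST(S) = {a}
Therefore, FIRST(S) = {a}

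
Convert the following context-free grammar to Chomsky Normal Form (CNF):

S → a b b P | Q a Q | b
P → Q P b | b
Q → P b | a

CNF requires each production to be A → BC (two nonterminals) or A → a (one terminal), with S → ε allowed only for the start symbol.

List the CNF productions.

TA → a; TB → b; S → b; P → b; Q → a; S → TA X0; X0 → TB X1; X1 → TB P; S → Q X2; X2 → TA Q; P → Q X3; X3 → P TB; Q → P TB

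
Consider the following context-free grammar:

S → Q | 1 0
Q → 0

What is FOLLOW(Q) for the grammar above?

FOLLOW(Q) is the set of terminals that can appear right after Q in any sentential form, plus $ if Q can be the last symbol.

We compute FOLLOW(Q) using the standard algorithm.
FOLLOW(S) starts with {$}.
FIRST(Q) = {0}
FIRST(S) = {0, 1}
FOLLOW(Q) = {$}
FOLLOW(S) = {$}
Therefore, FOLLOW(Q) = {$}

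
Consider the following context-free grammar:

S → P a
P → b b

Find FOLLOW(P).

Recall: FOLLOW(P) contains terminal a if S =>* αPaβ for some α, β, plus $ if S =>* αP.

We compute FOLLOW(P) using the standard algorithm.
FOLLOW(S) starts with {$}.
FIRST(P) = {b}
FIRST(S) = {b}
FOLLOW(P) = {a}
FOLLOW(S) = {$}
Therefore, FOLLOW(P) = {a}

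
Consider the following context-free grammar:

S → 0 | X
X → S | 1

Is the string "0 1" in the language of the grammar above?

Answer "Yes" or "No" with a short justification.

No - no valid derivation exists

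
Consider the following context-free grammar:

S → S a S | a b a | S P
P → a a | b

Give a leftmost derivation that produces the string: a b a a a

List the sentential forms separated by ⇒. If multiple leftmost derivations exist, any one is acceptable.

S ⇒ S P ⇒ a b a P ⇒ a b a a a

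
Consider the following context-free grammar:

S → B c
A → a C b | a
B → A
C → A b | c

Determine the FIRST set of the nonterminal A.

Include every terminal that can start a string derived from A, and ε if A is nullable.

We compute FIRST(A) using the standard algorithm.
FIRST(A) = {a}
FIRST(B) = {a}
FIRST(C) = {a, c}
FIRST(S) = {a}
Therefore, FIRST(A) = {a}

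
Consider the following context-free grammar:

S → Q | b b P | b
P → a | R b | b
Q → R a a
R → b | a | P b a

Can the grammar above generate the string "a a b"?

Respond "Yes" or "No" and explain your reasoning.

No - no valid derivation exists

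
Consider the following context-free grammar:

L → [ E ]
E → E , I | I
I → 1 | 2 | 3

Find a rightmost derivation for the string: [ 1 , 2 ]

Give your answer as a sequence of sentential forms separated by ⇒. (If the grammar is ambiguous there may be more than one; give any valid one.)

L ⇒ [ E ] ⇒ [ E , I ] ⇒ [ E , 2 ] ⇒ [ I , 2 ] ⇒ [ 1 , 2 ]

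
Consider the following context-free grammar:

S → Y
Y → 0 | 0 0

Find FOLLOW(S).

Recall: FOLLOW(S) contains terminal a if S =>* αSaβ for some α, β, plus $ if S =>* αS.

We compute FOLLOW(S) using the standard algorithm.
FOLLOW(S) starts with {$}.
FIRST(S) = {0}
FIRST(Y) = {0}
FOLLOW(S) = {$}
FOLLOW(Y) = {$}
Therefore, FOLLOW(S) = {$}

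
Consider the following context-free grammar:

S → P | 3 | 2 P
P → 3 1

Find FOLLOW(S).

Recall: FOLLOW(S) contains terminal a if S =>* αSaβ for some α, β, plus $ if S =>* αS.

We compute FOLLOW(S) using the standard algorithm.
FOLLOW(S) starts with {$}.
FIRST(P) = {3}
FIRST(S) = {2, 3}
FOLLOW(P) = {$}
FOLLOW(S) = {$}
Therefore, FOLLOW(S) = {$}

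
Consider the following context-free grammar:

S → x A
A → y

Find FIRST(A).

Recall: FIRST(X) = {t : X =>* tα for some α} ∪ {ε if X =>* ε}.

We compute FIRST(A) using the standard algorithm.
FIRST(A) = {y}
FIRST(S) = {x}
Therefore, FIRST(A) = {y}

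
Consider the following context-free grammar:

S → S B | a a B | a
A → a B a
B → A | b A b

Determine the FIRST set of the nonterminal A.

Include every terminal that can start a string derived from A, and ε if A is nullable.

We compute FIRST(A) using the standard algorithm.
FIRST(A) = {a}
FIRST(B) = {a, b}
FIRST(S) = {a}
Therefore, FIRST(A) = {a}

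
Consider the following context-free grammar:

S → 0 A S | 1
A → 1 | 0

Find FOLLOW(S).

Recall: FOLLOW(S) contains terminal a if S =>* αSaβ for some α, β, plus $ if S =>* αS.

We compute FOLLOW(S) using the standard algorithm.
FOLLOW(S) starts with {$}.
FIRST(A) = {0, 1}
FIRST(S) = {0, 1}
FOLLOW(A) = {0, 1}
FOLLOW(S) = {$}
Therefore, FOLLOW(S) = {$}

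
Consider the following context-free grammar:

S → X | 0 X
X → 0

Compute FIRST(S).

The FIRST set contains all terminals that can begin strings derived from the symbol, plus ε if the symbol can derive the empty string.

We compute FIRST(S) using the standard algorithm.
FIRST(S) = {0}
FIRST(X) = {0}
Therefore, FIRST(S) = {0}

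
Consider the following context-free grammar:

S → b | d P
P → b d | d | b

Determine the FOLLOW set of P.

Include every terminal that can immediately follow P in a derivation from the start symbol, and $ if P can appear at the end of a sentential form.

We compute FOLLOW(P) using the standard algorithm.
FOLLOW(S) starts with {$}.
FIRST(P) = {b, d}
FIRST(S) = {b, d}
FOLLOW(P) = {$}
FOLLOW(S) = {$}
Therefore, FOLLOW(P) = {$}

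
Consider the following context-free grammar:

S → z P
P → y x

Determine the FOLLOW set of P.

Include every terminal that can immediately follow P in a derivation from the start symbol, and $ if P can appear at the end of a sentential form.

We compute FOLLOW(P) using the standard algorithm.
FOLLOW(S) starts with {$}.
FIRST(P) = {y}
FIRST(S) = {z}
FOLLOW(P) = {$}
FOLLOW(S) = {$}
Therefore, FOLLOW(P) = {$}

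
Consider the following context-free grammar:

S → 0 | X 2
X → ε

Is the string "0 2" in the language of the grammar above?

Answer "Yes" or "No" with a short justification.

No - no valid derivation exists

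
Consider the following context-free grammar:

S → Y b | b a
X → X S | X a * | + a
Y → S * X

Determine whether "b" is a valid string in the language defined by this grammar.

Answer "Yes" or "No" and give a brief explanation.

No - no valid derivation exists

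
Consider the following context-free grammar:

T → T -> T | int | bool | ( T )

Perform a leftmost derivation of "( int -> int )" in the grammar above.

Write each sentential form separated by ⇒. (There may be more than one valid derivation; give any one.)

T ⇒ ( T ) ⇒ ( T -> T ) ⇒ ( int -> T ) ⇒ ( int -> int )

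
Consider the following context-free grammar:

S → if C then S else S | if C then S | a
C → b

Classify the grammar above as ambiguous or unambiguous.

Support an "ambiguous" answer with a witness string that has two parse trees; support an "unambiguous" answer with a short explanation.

Ambiguous - the string 'if b then a else if b then if b then a else a' has two distinct parse trees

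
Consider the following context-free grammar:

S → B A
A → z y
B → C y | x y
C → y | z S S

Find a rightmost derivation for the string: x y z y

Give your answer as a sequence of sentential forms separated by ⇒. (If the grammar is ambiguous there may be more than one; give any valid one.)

S ⇒ B A ⇒ B z y ⇒ x y z y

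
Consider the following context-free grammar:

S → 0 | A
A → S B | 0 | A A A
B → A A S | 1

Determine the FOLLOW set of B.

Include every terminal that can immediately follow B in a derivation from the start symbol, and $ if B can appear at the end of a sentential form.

We compute FOLLOW(B) using the standard algorithm.
FOLLOW(S) starts with {$}.
FIRST(A) = {0}
FIRST(B) = {0, 1}
FIRST(S) = {0}
FOLLOW(A) = {$, 0, 1}
FOLLOW(B) = {$, 0, 1}
FOLLOW(S) = {$, 0, 1}
Therefore, FOLLOW(B) = {$, 0, 1}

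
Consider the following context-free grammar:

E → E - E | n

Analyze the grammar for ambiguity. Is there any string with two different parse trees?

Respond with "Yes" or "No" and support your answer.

Yes - the string 'n - n - n - n - n' has two distinct parse trees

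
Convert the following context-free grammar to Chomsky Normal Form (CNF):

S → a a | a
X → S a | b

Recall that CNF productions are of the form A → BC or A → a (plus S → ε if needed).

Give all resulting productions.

TA → a; S → a; X → b; S → TA TA; X → S TA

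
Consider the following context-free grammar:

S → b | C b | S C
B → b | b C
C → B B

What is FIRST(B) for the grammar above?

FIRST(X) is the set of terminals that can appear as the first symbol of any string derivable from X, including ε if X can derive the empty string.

We compute FIRST(B) using the standard algorithm.
FIRST(B) = {b}
FIRST(C) = {b}
FIRST(S) = {b}
Therefore, FIRST(B) = {b}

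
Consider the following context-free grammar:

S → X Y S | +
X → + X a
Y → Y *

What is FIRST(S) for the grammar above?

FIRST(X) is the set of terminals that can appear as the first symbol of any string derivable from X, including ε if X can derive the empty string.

We compute FIRST(S) using the standard algorithm.
FIRST(S) = {+}
FIRST(X) = {+}
FIRST(Y) = {}
Therefore, FIRST(S) = {+}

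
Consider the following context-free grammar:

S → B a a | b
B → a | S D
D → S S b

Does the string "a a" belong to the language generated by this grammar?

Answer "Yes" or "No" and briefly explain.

No - no valid derivation exists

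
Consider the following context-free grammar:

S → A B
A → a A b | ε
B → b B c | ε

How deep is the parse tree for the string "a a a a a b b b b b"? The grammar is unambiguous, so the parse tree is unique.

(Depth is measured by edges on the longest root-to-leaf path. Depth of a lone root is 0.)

7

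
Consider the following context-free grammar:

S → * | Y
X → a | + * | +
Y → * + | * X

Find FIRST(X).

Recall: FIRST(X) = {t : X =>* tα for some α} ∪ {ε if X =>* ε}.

We compute FIRST(X) using the standard algorithm.
FIRST(S) = {*}
FIRST(X) = {+, a}
FIRST(Y) = {*}
Therefore, FIRST(X) = {+, a}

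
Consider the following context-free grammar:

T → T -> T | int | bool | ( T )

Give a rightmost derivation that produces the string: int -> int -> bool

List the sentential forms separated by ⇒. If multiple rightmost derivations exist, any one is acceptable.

T ⇒ T -> T ⇒ T -> T -> T ⇒ T -> T -> bool ⇒ T -> int -> bool ⇒ int -> int -> bool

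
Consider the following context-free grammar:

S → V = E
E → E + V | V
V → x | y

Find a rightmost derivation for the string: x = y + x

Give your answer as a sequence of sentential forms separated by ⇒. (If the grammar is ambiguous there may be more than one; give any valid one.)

S ⇒ V = E ⇒ V = E + V ⇒ V = E + x ⇒ V = V + x ⇒ V = y + x ⇒ x = y + x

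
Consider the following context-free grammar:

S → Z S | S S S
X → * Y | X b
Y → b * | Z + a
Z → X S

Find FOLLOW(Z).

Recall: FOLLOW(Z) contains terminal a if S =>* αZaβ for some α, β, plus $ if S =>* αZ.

We compute FOLLOW(Z) using the standard algorithm.
FOLLOW(S) starts with {$}.
FIRST(S) = {*}
FIRST(X) = {*}
FIRST(Y) = {*, b}
FIRST(Z) = {*}
FOLLOW(S) = {$, *, +}
FOLLOW(X) = {*, b}
FOLLOW(Y) = {*, b}
FOLLOW(Z) = {*, +}
Therefore, FOLLOW(Z) = {*, +}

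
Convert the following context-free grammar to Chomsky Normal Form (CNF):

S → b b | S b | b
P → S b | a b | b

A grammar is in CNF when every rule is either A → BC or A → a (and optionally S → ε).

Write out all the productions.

TB → b; S → b; TA → a; P → b; S → TB TB; S → S TB; P → S TB; P → TA TB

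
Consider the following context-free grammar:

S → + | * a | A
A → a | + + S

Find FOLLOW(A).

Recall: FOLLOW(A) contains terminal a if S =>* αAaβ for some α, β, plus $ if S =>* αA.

We compute FOLLOW(A) using the standard algorithm.
FOLLOW(S) starts with {$}.
FIRST(A) = {+, a}
FIRST(S) = {*, +, a}
FOLLOW(A) = {$}
FOLLOW(S) = {$}
Therefore, FOLLOW(A) = {$}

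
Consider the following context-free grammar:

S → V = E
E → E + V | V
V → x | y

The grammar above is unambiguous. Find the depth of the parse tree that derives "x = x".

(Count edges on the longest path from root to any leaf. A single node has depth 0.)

3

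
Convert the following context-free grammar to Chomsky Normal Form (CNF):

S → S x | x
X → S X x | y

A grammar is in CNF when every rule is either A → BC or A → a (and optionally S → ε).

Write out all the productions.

TX → x; S → x; X → y; S → S TX; X → S X0; X0 → X TX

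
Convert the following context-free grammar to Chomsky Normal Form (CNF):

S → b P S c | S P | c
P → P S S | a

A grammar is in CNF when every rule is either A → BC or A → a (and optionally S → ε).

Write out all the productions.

TB → b; TC → c; S → c; P → a; S → TB X0; X0 → P X1; X1 → S TC; S → S P; P → P X2; X2 → S S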